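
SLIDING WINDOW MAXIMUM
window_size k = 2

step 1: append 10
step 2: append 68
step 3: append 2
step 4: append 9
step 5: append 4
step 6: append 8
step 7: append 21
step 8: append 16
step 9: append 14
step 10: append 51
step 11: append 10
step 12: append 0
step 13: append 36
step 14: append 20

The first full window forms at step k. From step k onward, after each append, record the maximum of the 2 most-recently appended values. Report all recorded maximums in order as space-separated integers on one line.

step 1: append 10 -> window=[10] (not full yet)
step 2: append 68 -> window=[10, 68] -> max=68
step 3: append 2 -> window=[68, 2] -> max=68
step 4: append 9 -> window=[2, 9] -> max=9
step 5: append 4 -> window=[9, 4] -> max=9
step 6: append 8 -> window=[4, 8] -> max=8
step 7: append 21 -> window=[8, 21] -> max=21
step 8: append 16 -> window=[21, 16] -> max=21
step 9: append 14 -> window=[16, 14] -> max=16
step 10: append 51 -> window=[14, 51] -> max=51
step 11: append 10 -> window=[51, 10] -> max=51
step 12: append 0 -> window=[10, 0] -> max=10
step 13: append 36 -> window=[0, 36] -> max=36
step 14: append 20 -> window=[36, 20] -> max=36

Answer: 68 68 9 9 8 21 21 16 51 51 10 36 36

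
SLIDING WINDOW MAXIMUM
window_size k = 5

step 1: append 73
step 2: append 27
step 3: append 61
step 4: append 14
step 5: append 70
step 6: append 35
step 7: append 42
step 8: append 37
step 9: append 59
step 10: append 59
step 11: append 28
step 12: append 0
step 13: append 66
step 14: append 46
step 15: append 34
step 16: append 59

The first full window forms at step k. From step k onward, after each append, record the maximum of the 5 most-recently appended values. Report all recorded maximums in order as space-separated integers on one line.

step 1: append 73 -> window=[73] (not full yet)
step 2: append 27 -> window=[73, 27] (not full yet)
step 3: append 61 -> window=[73, 27, 61] (not full yet)
step 4: append 14 -> window=[73, 27, 61, 14] (not full yet)
step 5: append 70 -> window=[73, 27, 61, 14, 70] -> max=73
step 6: append 35 -> window=[27, 61, 14, 70, 35] -> max=70
step 7: append 42 -> window=[61, 14, 70, 35, 42] -> max=70
step 8: append 37 -> window=[14, 70, 35, 42, 37] -> max=70
step 9: append 59 -> window=[70, 35, 42, 37, 59] -> max=70
step 10: append 59 -> window=[35, 42, 37, 59, 59] -> max=59
step 11: append 28 -> window=[42, 37, 59, 59, 28] -> max=59
step 12: append 0 -> window=[37, 59, 59, 28, 0] -> max=59
step 13: append 66 -> window=[59, 59, 28, 0, 66] -> max=66
step 14: append 46 -> window=[59, 28, 0, 66, 46] -> max=66
step 15: append 34 -> window=[28, 0, 66, 46, 34] -> max=66
step 16: append 59 -> window=[0, 66, 46, 34, 59] -> max=66

Answer: 73 70 70 70 70 59 59 59 66 66 66 66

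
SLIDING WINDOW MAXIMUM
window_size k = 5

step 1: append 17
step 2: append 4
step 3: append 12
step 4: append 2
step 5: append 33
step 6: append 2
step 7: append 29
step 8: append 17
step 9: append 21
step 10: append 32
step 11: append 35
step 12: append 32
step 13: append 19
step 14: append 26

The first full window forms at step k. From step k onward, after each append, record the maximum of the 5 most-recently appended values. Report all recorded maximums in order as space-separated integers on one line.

Answer: 33 33 33 33 33 32 35 35 35 35

Derivation:
step 1: append 17 -> window=[17] (not full yet)
step 2: append 4 -> window=[17, 4] (not full yet)
step 3: append 12 -> window=[17, 4, 12] (not full yet)
step 4: append 2 -> window=[17, 4, 12, 2] (not full yet)
step 5: append 33 -> window=[17, 4, 12, 2, 33] -> max=33
step 6: append 2 -> window=[4, 12, 2, 33, 2] -> max=33
step 7: append 29 -> window=[12, 2, 33, 2, 29] -> max=33
step 8: append 17 -> window=[2, 33, 2, 29, 17] -> max=33
step 9: append 21 -> window=[33, 2, 29, 17, 21] -> max=33
step 10: append 32 -> window=[2, 29, 17, 21, 32] -> max=32
step 11: append 35 -> window=[29, 17, 21, 32, 35] -> max=35
step 12: append 32 -> window=[17, 21, 32, 35, 32] -> max=35
step 13: append 19 -> window=[21, 32, 35, 32, 19] -> max=35
step 14: append 26 -> window=[32, 35, 32, 19, 26] -> max=35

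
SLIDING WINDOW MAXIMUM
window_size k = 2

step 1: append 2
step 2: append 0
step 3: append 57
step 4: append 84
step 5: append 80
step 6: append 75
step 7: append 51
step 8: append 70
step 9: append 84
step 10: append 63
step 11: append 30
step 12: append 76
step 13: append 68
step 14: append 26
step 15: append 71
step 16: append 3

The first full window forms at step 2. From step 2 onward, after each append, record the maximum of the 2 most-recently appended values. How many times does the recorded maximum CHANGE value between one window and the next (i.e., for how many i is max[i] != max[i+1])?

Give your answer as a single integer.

Answer: 10

Derivation:
step 1: append 2 -> window=[2] (not full yet)
step 2: append 0 -> window=[2, 0] -> max=2
step 3: append 57 -> window=[0, 57] -> max=57
step 4: append 84 -> window=[57, 84] -> max=84
step 5: append 80 -> window=[84, 80] -> max=84
step 6: append 75 -> window=[80, 75] -> max=80
step 7: append 51 -> window=[75, 51] -> max=75
step 8: append 70 -> window=[51, 70] -> max=70
step 9: append 84 -> window=[70, 84] -> max=84
step 10: append 63 -> window=[84, 63] -> max=84
step 11: append 30 -> window=[63, 30] -> max=63
step 12: append 76 -> window=[30, 76] -> max=76
step 13: append 68 -> window=[76, 68] -> max=76
step 14: append 26 -> window=[68, 26] -> max=68
step 15: append 71 -> window=[26, 71] -> max=71
step 16: append 3 -> window=[71, 3] -> max=71
Recorded maximums: 2 57 84 84 80 75 70 84 84 63 76 76 68 71 71
Changes between consecutive maximums: 10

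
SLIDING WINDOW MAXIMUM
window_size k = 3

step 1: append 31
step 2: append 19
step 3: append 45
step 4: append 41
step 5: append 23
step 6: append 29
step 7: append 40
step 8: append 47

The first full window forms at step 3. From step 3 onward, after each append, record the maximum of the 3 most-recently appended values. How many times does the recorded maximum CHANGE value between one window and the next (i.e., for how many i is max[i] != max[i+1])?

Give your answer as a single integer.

step 1: append 31 -> window=[31] (not full yet)
step 2: append 19 -> window=[31, 19] (not full yet)
step 3: append 45 -> window=[31, 19, 45] -> max=45
step 4: append 41 -> window=[19, 45, 41] -> max=45
step 5: append 23 -> window=[45, 41, 23] -> max=45
step 6: append 29 -> window=[41, 23, 29] -> max=41
step 7: append 40 -> window=[23, 29, 40] -> max=40
step 8: append 47 -> window=[29, 40, 47] -> max=47
Recorded maximums: 45 45 45 41 40 47
Changes between consecutive maximums: 3

Answer: 3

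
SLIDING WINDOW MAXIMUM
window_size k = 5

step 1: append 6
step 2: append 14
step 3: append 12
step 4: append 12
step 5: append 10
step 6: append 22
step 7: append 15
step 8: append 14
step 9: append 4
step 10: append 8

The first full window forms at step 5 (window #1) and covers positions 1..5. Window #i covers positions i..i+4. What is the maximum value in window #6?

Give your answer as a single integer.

Answer: 22

Derivation:
step 1: append 6 -> window=[6] (not full yet)
step 2: append 14 -> window=[6, 14] (not full yet)
step 3: append 12 -> window=[6, 14, 12] (not full yet)
step 4: append 12 -> window=[6, 14, 12, 12] (not full yet)
step 5: append 10 -> window=[6, 14, 12, 12, 10] -> max=14
step 6: append 22 -> window=[14, 12, 12, 10, 22] -> max=22
step 7: append 15 -> window=[12, 12, 10, 22, 15] -> max=22
step 8: append 14 -> window=[12, 10, 22, 15, 14] -> max=22
step 9: append 4 -> window=[10, 22, 15, 14, 4] -> max=22
step 10: append 8 -> window=[22, 15, 14, 4, 8] -> max=22
Window #6 max = 22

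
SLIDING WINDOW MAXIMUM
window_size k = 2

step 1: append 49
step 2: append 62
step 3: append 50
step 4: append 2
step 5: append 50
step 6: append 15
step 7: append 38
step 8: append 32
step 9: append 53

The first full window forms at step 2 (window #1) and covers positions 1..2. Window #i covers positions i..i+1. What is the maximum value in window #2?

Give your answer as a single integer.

step 1: append 49 -> window=[49] (not full yet)
step 2: append 62 -> window=[49, 62] -> max=62
step 3: append 50 -> window=[62, 50] -> max=62
Window #2 max = 62

Answer: 62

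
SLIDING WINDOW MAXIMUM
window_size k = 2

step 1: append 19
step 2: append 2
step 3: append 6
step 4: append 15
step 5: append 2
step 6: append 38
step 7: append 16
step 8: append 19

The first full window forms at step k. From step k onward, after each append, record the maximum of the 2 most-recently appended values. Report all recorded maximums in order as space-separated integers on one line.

Answer: 19 6 15 15 38 38 19

Derivation:
step 1: append 19 -> window=[19] (not full yet)
step 2: append 2 -> window=[19, 2] -> max=19
step 3: append 6 -> window=[2, 6] -> max=6
step 4: append 15 -> window=[6, 15] -> max=15
step 5: append 2 -> window=[15, 2] -> max=15
step 6: append 38 -> window=[2, 38] -> max=38
step 7: append 16 -> window=[38, 16] -> max=38
step 8: append 19 -> window=[16, 19] -> max=19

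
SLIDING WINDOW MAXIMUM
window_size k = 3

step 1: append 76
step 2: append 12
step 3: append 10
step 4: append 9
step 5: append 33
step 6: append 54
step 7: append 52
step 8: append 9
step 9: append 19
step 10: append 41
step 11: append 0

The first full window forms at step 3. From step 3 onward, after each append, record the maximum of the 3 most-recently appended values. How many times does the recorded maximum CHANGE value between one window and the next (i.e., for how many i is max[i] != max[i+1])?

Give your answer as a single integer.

step 1: append 76 -> window=[76] (not full yet)
step 2: append 12 -> window=[76, 12] (not full yet)
step 3: append 10 -> window=[76, 12, 10] -> max=76
step 4: append 9 -> window=[12, 10, 9] -> max=12
step 5: append 33 -> window=[10, 9, 33] -> max=33
step 6: append 54 -> window=[9, 33, 54] -> max=54
step 7: append 52 -> window=[33, 54, 52] -> max=54
step 8: append 9 -> window=[54, 52, 9] -> max=54
step 9: append 19 -> window=[52, 9, 19] -> max=52
step 10: append 41 -> window=[9, 19, 41] -> max=41
step 11: append 0 -> window=[19, 41, 0] -> max=41
Recorded maximums: 76 12 33 54 54 54 52 41 41
Changes between consecutive maximums: 5

Answer: 5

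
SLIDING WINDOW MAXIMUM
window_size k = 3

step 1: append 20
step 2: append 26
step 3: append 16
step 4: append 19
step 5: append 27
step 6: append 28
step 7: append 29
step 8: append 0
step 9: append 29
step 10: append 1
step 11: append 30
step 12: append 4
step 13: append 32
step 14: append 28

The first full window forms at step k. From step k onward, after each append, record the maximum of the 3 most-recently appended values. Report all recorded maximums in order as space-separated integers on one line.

step 1: append 20 -> window=[20] (not full yet)
step 2: append 26 -> window=[20, 26] (not full yet)
step 3: append 16 -> window=[20, 26, 16] -> max=26
step 4: append 19 -> window=[26, 16, 19] -> max=26
step 5: append 27 -> window=[16, 19, 27] -> max=27
step 6: append 28 -> window=[19, 27, 28] -> max=28
step 7: append 29 -> window=[27, 28, 29] -> max=29
step 8: append 0 -> window=[28, 29, 0] -> max=29
step 9: append 29 -> window=[29, 0, 29] -> max=29
step 10: append 1 -> window=[0, 29, 1] -> max=29
step 11: append 30 -> window=[29, 1, 30] -> max=30
step 12: append 4 -> window=[1, 30, 4] -> max=30
step 13: append 32 -> window=[30, 4, 32] -> max=32
step 14: append 28 -> window=[4, 32, 28] -> max=32

Answer: 26 26 27 28 29 29 29 29 30 30 32 32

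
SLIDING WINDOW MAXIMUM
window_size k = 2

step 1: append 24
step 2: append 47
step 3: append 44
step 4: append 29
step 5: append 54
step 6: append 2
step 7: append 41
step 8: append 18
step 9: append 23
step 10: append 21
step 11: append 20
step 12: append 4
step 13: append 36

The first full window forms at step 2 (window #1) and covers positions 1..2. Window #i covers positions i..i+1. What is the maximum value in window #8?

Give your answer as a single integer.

step 1: append 24 -> window=[24] (not full yet)
step 2: append 47 -> window=[24, 47] -> max=47
step 3: append 44 -> window=[47, 44] -> max=47
step 4: append 29 -> window=[44, 29] -> max=44
step 5: append 54 -> window=[29, 54] -> max=54
step 6: append 2 -> window=[54, 2] -> max=54
step 7: append 41 -> window=[2, 41] -> max=41
step 8: append 18 -> window=[41, 18] -> max=41
step 9: append 23 -> window=[18, 23] -> max=23
Window #8 max = 23

Answer: 23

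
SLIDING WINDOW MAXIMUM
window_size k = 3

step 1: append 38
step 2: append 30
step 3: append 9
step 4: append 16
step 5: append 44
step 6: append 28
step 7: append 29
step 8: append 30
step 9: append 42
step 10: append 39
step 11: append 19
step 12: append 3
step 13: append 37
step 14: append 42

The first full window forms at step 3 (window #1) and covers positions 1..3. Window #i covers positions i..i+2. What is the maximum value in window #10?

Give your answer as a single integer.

step 1: append 38 -> window=[38] (not full yet)
step 2: append 30 -> window=[38, 30] (not full yet)
step 3: append 9 -> window=[38, 30, 9] -> max=38
step 4: append 16 -> window=[30, 9, 16] -> max=30
step 5: append 44 -> window=[9, 16, 44] -> max=44
step 6: append 28 -> window=[16, 44, 28] -> max=44
step 7: append 29 -> window=[44, 28, 29] -> max=44
step 8: append 30 -> window=[28, 29, 30] -> max=30
step 9: append 42 -> window=[29, 30, 42] -> max=42
step 10: append 39 -> window=[30, 42, 39] -> max=42
step 11: append 19 -> window=[42, 39, 19] -> max=42
step 12: append 3 -> window=[39, 19, 3] -> max=39
Window #10 max = 39

Answer: 39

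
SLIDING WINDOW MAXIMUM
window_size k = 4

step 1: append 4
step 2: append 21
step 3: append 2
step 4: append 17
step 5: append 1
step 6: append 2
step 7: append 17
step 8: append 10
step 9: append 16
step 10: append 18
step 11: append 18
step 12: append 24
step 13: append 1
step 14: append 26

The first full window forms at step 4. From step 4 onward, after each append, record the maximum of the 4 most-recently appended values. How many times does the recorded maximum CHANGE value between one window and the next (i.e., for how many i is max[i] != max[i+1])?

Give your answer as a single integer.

Answer: 4

Derivation:
step 1: append 4 -> window=[4] (not full yet)
step 2: append 21 -> window=[4, 21] (not full yet)
step 3: append 2 -> window=[4, 21, 2] (not full yet)
step 4: append 17 -> window=[4, 21, 2, 17] -> max=21
step 5: append 1 -> window=[21, 2, 17, 1] -> max=21
step 6: append 2 -> window=[2, 17, 1, 2] -> max=17
step 7: append 17 -> window=[17, 1, 2, 17] -> max=17
step 8: append 10 -> window=[1, 2, 17, 10] -> max=17
step 9: append 16 -> window=[2, 17, 10, 16] -> max=17
step 10: append 18 -> window=[17, 10, 16, 18] -> max=18
step 11: append 18 -> window=[10, 16, 18, 18] -> max=18
step 12: append 24 -> window=[16, 18, 18, 24] -> max=24
step 13: append 1 -> window=[18, 18, 24, 1] -> max=24
step 14: append 26 -> window=[18, 24, 1, 26] -> max=26
Recorded maximums: 21 21 17 17 17 17 18 18 24 24 26
Changes between consecutive maximums: 4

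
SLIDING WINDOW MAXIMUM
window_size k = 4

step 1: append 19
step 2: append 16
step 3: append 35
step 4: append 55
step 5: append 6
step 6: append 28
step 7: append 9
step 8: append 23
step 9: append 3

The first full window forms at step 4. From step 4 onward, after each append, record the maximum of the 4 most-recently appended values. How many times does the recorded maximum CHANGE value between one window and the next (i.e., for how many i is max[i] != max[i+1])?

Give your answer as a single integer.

step 1: append 19 -> window=[19] (not full yet)
step 2: append 16 -> window=[19, 16] (not full yet)
step 3: append 35 -> window=[19, 16, 35] (not full yet)
step 4: append 55 -> window=[19, 16, 35, 55] -> max=55
step 5: append 6 -> window=[16, 35, 55, 6] -> max=55
step 6: append 28 -> window=[35, 55, 6, 28] -> max=55
step 7: append 9 -> window=[55, 6, 28, 9] -> max=55
step 8: append 23 -> window=[6, 28, 9, 23] -> max=28
step 9: append 3 -> window=[28, 9, 23, 3] -> max=28
Recorded maximums: 55 55 55 55 28 28
Changes between consecutive maximums: 1

Answer: 1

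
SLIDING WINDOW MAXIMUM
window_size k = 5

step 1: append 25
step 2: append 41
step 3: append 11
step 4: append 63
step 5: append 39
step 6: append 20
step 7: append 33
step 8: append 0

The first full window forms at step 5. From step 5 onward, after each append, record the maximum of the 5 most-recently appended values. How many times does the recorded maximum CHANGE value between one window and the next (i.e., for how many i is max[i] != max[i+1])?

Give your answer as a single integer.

Answer: 0

Derivation:
step 1: append 25 -> window=[25] (not full yet)
step 2: append 41 -> window=[25, 41] (not full yet)
step 3: append 11 -> window=[25, 41, 11] (not full yet)
step 4: append 63 -> window=[25, 41, 11, 63] (not full yet)
step 5: append 39 -> window=[25, 41, 11, 63, 39] -> max=63
step 6: append 20 -> window=[41, 11, 63, 39, 20] -> max=63
step 7: append 33 -> window=[11, 63, 39, 20, 33] -> max=63
step 8: append 0 -> window=[63, 39, 20, 33, 0] -> max=63
Recorded maximums: 63 63 63 63
Changes between consecutive maximums: 0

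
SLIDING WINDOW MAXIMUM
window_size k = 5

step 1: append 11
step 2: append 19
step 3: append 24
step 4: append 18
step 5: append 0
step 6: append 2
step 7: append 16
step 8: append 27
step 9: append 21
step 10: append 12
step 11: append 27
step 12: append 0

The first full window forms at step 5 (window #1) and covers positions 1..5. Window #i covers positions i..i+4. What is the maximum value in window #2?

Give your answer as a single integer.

Answer: 24

Derivation:
step 1: append 11 -> window=[11] (not full yet)
step 2: append 19 -> window=[11, 19] (not full yet)
step 3: append 24 -> window=[11, 19, 24] (not full yet)
step 4: append 18 -> window=[11, 19, 24, 18] (not full yet)
step 5: append 0 -> window=[11, 19, 24, 18, 0] -> max=24
step 6: append 2 -> window=[19, 24, 18, 0, 2] -> max=24
Window #2 max = 24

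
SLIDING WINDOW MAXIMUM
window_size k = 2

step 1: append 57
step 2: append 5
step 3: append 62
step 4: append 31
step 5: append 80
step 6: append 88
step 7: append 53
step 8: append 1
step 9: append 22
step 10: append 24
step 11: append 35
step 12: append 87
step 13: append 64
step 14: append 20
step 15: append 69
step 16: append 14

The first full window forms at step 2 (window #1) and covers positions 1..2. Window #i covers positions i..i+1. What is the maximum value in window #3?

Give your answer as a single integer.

step 1: append 57 -> window=[57] (not full yet)
step 2: append 5 -> window=[57, 5] -> max=57
step 3: append 62 -> window=[5, 62] -> max=62
step 4: append 31 -> window=[62, 31] -> max=62
Window #3 max = 62

Answer: 62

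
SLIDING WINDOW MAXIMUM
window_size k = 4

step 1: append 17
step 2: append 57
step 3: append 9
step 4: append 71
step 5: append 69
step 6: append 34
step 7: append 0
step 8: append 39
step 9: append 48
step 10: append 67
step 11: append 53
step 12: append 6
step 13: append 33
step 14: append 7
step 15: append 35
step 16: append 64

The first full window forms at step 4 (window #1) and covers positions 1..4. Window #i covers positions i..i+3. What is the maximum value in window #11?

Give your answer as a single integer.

step 1: append 17 -> window=[17] (not full yet)
step 2: append 57 -> window=[17, 57] (not full yet)
step 3: append 9 -> window=[17, 57, 9] (not full yet)
step 4: append 71 -> window=[17, 57, 9, 71] -> max=71
step 5: append 69 -> window=[57, 9, 71, 69] -> max=71
step 6: append 34 -> window=[9, 71, 69, 34] -> max=71
step 7: append 0 -> window=[71, 69, 34, 0] -> max=71
step 8: append 39 -> window=[69, 34, 0, 39] -> max=69
step 9: append 48 -> window=[34, 0, 39, 48] -> max=48
step 10: append 67 -> window=[0, 39, 48, 67] -> max=67
step 11: append 53 -> window=[39, 48, 67, 53] -> max=67
step 12: append 6 -> window=[48, 67, 53, 6] -> max=67
step 13: append 33 -> window=[67, 53, 6, 33] -> max=67
step 14: append 7 -> window=[53, 6, 33, 7] -> max=53
Window #11 max = 53

Answer: 53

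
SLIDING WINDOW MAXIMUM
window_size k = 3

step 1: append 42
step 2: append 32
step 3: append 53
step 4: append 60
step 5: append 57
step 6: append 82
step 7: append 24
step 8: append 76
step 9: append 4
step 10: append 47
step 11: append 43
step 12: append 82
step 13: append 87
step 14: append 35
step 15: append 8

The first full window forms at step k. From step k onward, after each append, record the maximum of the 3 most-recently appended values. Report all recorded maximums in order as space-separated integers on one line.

step 1: append 42 -> window=[42] (not full yet)
step 2: append 32 -> window=[42, 32] (not full yet)
step 3: append 53 -> window=[42, 32, 53] -> max=53
step 4: append 60 -> window=[32, 53, 60] -> max=60
step 5: append 57 -> window=[53, 60, 57] -> max=60
step 6: append 82 -> window=[60, 57, 82] -> max=82
step 7: append 24 -> window=[57, 82, 24] -> max=82
step 8: append 76 -> window=[82, 24, 76] -> max=82
step 9: append 4 -> window=[24, 76, 4] -> max=76
step 10: append 47 -> window=[76, 4, 47] -> max=76
step 11: append 43 -> window=[4, 47, 43] -> max=47
step 12: append 82 -> window=[47, 43, 82] -> max=82
step 13: append 87 -> window=[43, 82, 87] -> max=87
step 14: append 35 -> window=[82, 87, 35] -> max=87
step 15: append 8 -> window=[87, 35, 8] -> max=87

Answer: 53 60 60 82 82 82 76 76 47 82 87 87 87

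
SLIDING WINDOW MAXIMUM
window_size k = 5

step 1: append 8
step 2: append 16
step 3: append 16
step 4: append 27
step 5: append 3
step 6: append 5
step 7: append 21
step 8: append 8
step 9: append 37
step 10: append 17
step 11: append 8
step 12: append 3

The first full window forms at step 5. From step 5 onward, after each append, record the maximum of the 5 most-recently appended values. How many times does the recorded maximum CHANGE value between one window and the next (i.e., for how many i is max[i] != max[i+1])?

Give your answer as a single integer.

Answer: 1

Derivation:
step 1: append 8 -> window=[8] (not full yet)
step 2: append 16 -> window=[8, 16] (not full yet)
step 3: append 16 -> window=[8, 16, 16] (not full yet)
step 4: append 27 -> window=[8, 16, 16, 27] (not full yet)
step 5: append 3 -> window=[8, 16, 16, 27, 3] -> max=27
step 6: append 5 -> window=[16, 16, 27, 3, 5] -> max=27
step 7: append 21 -> window=[16, 27, 3, 5, 21] -> max=27
step 8: append 8 -> window=[27, 3, 5, 21, 8] -> max=27
step 9: append 37 -> window=[3, 5, 21, 8, 37] -> max=37
step 10: append 17 -> window=[5, 21, 8, 37, 17] -> max=37
step 11: append 8 -> window=[21, 8, 37, 17, 8] -> max=37
step 12: append 3 -> window=[8, 37, 17, 8, 3] -> max=37
Recorded maximums: 27 27 27 27 37 37 37 37
Changes between consecutive maximums: 1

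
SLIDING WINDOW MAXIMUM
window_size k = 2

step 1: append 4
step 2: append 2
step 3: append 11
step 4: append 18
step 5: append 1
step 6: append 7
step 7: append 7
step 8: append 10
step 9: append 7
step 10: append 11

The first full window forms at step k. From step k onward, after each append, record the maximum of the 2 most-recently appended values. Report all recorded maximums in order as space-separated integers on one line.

step 1: append 4 -> window=[4] (not full yet)
step 2: append 2 -> window=[4, 2] -> max=4
step 3: append 11 -> window=[2, 11] -> max=11
step 4: append 18 -> window=[11, 18] -> max=18
step 5: append 1 -> window=[18, 1] -> max=18
step 6: append 7 -> window=[1, 7] -> max=7
step 7: append 7 -> window=[7, 7] -> max=7
step 8: append 10 -> window=[7, 10] -> max=10
step 9: append 7 -> window=[10, 7] -> max=10
step 10: append 11 -> window=[7, 11] -> max=11

Answer: 4 11 18 18 7 7 10 10 11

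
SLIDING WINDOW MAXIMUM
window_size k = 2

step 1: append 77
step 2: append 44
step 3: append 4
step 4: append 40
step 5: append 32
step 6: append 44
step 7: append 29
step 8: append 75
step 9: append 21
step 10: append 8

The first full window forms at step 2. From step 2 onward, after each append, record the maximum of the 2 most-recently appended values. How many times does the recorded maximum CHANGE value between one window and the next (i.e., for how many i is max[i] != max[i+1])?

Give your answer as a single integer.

step 1: append 77 -> window=[77] (not full yet)
step 2: append 44 -> window=[77, 44] -> max=77
step 3: append 4 -> window=[44, 4] -> max=44
step 4: append 40 -> window=[4, 40] -> max=40
step 5: append 32 -> window=[40, 32] -> max=40
step 6: append 44 -> window=[32, 44] -> max=44
step 7: append 29 -> window=[44, 29] -> max=44
step 8: append 75 -> window=[29, 75] -> max=75
step 9: append 21 -> window=[75, 21] -> max=75
step 10: append 8 -> window=[21, 8] -> max=21
Recorded maximums: 77 44 40 40 44 44 75 75 21
Changes between consecutive maximums: 5

Answer: 5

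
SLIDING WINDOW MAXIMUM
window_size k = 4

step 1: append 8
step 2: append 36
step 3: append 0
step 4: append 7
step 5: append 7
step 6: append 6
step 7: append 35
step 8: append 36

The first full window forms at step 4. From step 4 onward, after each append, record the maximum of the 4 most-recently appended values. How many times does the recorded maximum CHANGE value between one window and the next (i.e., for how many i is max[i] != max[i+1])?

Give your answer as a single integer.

step 1: append 8 -> window=[8] (not full yet)
step 2: append 36 -> window=[8, 36] (not full yet)
step 3: append 0 -> window=[8, 36, 0] (not full yet)
step 4: append 7 -> window=[8, 36, 0, 7] -> max=36
step 5: append 7 -> window=[36, 0, 7, 7] -> max=36
step 6: append 6 -> window=[0, 7, 7, 6] -> max=7
step 7: append 35 -> window=[7, 7, 6, 35] -> max=35
step 8: append 36 -> window=[7, 6, 35, 36] -> max=36
Recorded maximums: 36 36 7 35 36
Changes between consecutive maximums: 3

Answer: 3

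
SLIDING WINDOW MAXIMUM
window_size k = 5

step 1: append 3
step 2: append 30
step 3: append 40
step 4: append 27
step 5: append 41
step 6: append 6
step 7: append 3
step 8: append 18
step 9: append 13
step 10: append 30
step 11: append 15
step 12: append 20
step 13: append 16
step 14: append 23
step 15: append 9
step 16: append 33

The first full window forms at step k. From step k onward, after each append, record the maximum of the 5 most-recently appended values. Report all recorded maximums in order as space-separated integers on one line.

step 1: append 3 -> window=[3] (not full yet)
step 2: append 30 -> window=[3, 30] (not full yet)
step 3: append 40 -> window=[3, 30, 40] (not full yet)
step 4: append 27 -> window=[3, 30, 40, 27] (not full yet)
step 5: append 41 -> window=[3, 30, 40, 27, 41] -> max=41
step 6: append 6 -> window=[30, 40, 27, 41, 6] -> max=41
step 7: append 3 -> window=[40, 27, 41, 6, 3] -> max=41
step 8: append 18 -> window=[27, 41, 6, 3, 18] -> max=41
step 9: append 13 -> window=[41, 6, 3, 18, 13] -> max=41
step 10: append 30 -> window=[6, 3, 18, 13, 30] -> max=30
step 11: append 15 -> window=[3, 18, 13, 30, 15] -> max=30
step 12: append 20 -> window=[18, 13, 30, 15, 20] -> max=30
step 13: append 16 -> window=[13, 30, 15, 20, 16] -> max=30
step 14: append 23 -> window=[30, 15, 20, 16, 23] -> max=30
step 15: append 9 -> window=[15, 20, 16, 23, 9] -> max=23
step 16: append 33 -> window=[20, 16, 23, 9, 33] -> max=33

Answer: 41 41 41 41 41 30 30 30 30 30 23 33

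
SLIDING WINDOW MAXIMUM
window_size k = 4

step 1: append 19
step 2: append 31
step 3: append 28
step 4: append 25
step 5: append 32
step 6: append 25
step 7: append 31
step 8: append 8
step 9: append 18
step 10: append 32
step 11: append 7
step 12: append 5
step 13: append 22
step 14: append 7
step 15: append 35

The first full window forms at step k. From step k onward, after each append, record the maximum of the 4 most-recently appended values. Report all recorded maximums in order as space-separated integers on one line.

Answer: 31 32 32 32 32 31 32 32 32 32 22 35

Derivation:
step 1: append 19 -> window=[19] (not full yet)
step 2: append 31 -> window=[19, 31] (not full yet)
step 3: append 28 -> window=[19, 31, 28] (not full yet)
step 4: append 25 -> window=[19, 31, 28, 25] -> max=31
step 5: append 32 -> window=[31, 28, 25, 32] -> max=32
step 6: append 25 -> window=[28, 25, 32, 25] -> max=32
step 7: append 31 -> window=[25, 32, 25, 31] -> max=32
step 8: append 8 -> window=[32, 25, 31, 8] -> max=32
step 9: append 18 -> window=[25, 31, 8, 18] -> max=31
step 10: append 32 -> window=[31, 8, 18, 32] -> max=32
step 11: append 7 -> window=[8, 18, 32, 7] -> max=32
step 12: append 5 -> window=[18, 32, 7, 5] -> max=32
step 13: append 22 -> window=[32, 7, 5, 22] -> max=32
step 14: append 7 -> window=[7, 5, 22, 7] -> max=22
step 15: append 35 -> window=[5, 22, 7, 35] -> max=35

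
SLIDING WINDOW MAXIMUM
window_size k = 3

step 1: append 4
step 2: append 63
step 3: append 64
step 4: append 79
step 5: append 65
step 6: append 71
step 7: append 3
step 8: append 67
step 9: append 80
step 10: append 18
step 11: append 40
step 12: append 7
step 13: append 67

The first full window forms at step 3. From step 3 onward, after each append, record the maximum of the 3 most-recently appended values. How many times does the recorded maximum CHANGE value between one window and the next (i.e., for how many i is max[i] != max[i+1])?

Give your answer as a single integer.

step 1: append 4 -> window=[4] (not full yet)
step 2: append 63 -> window=[4, 63] (not full yet)
step 3: append 64 -> window=[4, 63, 64] -> max=64
step 4: append 79 -> window=[63, 64, 79] -> max=79
step 5: append 65 -> window=[64, 79, 65] -> max=79
step 6: append 71 -> window=[79, 65, 71] -> max=79
step 7: append 3 -> window=[65, 71, 3] -> max=71
step 8: append 67 -> window=[71, 3, 67] -> max=71
step 9: append 80 -> window=[3, 67, 80] -> max=80
step 10: append 18 -> window=[67, 80, 18] -> max=80
step 11: append 40 -> window=[80, 18, 40] -> max=80
step 12: append 7 -> window=[18, 40, 7] -> max=40
step 13: append 67 -> window=[40, 7, 67] -> max=67
Recorded maximums: 64 79 79 79 71 71 80 80 80 40 67
Changes between consecutive maximums: 5

Answer: 5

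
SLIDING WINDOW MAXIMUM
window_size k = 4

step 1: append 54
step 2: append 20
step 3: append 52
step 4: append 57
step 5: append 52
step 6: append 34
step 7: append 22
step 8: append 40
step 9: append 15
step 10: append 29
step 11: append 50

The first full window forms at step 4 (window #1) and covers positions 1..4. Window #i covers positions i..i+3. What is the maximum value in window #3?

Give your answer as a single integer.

Answer: 57

Derivation:
step 1: append 54 -> window=[54] (not full yet)
step 2: append 20 -> window=[54, 20] (not full yet)
step 3: append 52 -> window=[54, 20, 52] (not full yet)
step 4: append 57 -> window=[54, 20, 52, 57] -> max=57
step 5: append 52 -> window=[20, 52, 57, 52] -> max=57
step 6: append 34 -> window=[52, 57, 52, 34] -> max=57
Window #3 max = 57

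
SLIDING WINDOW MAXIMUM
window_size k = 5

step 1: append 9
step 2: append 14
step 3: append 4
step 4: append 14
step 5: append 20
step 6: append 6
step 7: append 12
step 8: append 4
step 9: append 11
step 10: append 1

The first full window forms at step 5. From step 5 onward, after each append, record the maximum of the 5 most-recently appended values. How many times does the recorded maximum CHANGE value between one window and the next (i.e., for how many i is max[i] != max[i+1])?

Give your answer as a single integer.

Answer: 1

Derivation:
step 1: append 9 -> window=[9] (not full yet)
step 2: append 14 -> window=[9, 14] (not full yet)
step 3: append 4 -> window=[9, 14, 4] (not full yet)
step 4: append 14 -> window=[9, 14, 4, 14] (not full yet)
step 5: append 20 -> window=[9, 14, 4, 14, 20] -> max=20
step 6: append 6 -> window=[14, 4, 14, 20, 6] -> max=20
step 7: append 12 -> window=[4, 14, 20, 6, 12] -> max=20
step 8: append 4 -> window=[14, 20, 6, 12, 4] -> max=20
step 9: append 11 -> window=[20, 6, 12, 4, 11] -> max=20
step 10: append 1 -> window=[6, 12, 4, 11, 1] -> max=12
Recorded maximums: 20 20 20 20 20 12
Changes between consecutive maximums: 1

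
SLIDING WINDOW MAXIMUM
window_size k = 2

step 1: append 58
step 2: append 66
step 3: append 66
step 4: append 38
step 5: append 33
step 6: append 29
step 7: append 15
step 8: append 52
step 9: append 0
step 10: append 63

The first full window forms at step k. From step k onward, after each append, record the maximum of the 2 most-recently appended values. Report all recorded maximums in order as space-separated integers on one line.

step 1: append 58 -> window=[58] (not full yet)
step 2: append 66 -> window=[58, 66] -> max=66
step 3: append 66 -> window=[66, 66] -> max=66
step 4: append 38 -> window=[66, 38] -> max=66
step 5: append 33 -> window=[38, 33] -> max=38
step 6: append 29 -> window=[33, 29] -> max=33
step 7: append 15 -> window=[29, 15] -> max=29
step 8: append 52 -> window=[15, 52] -> max=52
step 9: append 0 -> window=[52, 0] -> max=52
step 10: append 63 -> window=[0, 63] -> max=63

Answer: 66 66 66 38 33 29 52 52 63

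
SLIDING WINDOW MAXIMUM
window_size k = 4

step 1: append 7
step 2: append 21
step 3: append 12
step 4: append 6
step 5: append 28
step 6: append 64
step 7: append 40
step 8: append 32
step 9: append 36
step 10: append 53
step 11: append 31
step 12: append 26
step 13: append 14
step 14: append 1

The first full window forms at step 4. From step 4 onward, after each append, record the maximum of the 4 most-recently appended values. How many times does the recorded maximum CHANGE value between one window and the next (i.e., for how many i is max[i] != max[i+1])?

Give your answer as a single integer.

step 1: append 7 -> window=[7] (not full yet)
step 2: append 21 -> window=[7, 21] (not full yet)
step 3: append 12 -> window=[7, 21, 12] (not full yet)
step 4: append 6 -> window=[7, 21, 12, 6] -> max=21
step 5: append 28 -> window=[21, 12, 6, 28] -> max=28
step 6: append 64 -> window=[12, 6, 28, 64] -> max=64
step 7: append 40 -> window=[6, 28, 64, 40] -> max=64
step 8: append 32 -> window=[28, 64, 40, 32] -> max=64
step 9: append 36 -> window=[64, 40, 32, 36] -> max=64
step 10: append 53 -> window=[40, 32, 36, 53] -> max=53
step 11: append 31 -> window=[32, 36, 53, 31] -> max=53
step 12: append 26 -> window=[36, 53, 31, 26] -> max=53
step 13: append 14 -> window=[53, 31, 26, 14] -> max=53
step 14: append 1 -> window=[31, 26, 14, 1] -> max=31
Recorded maximums: 21 28 64 64 64 64 53 53 53 53 31
Changes between consecutive maximums: 4

Answer: 4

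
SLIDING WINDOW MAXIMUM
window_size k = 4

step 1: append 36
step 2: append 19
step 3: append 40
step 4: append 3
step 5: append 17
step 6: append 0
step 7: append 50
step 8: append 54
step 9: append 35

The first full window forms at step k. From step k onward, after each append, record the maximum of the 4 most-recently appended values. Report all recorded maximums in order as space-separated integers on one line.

step 1: append 36 -> window=[36] (not full yet)
step 2: append 19 -> window=[36, 19] (not full yet)
step 3: append 40 -> window=[36, 19, 40] (not full yet)
step 4: append 3 -> window=[36, 19, 40, 3] -> max=40
step 5: append 17 -> window=[19, 40, 3, 17] -> max=40
step 6: append 0 -> window=[40, 3, 17, 0] -> max=40
step 7: append 50 -> window=[3, 17, 0, 50] -> max=50
step 8: append 54 -> window=[17, 0, 50, 54] -> max=54
step 9: append 35 -> window=[0, 50, 54, 35] -> max=54

Answer: 40 40 40 50 54 54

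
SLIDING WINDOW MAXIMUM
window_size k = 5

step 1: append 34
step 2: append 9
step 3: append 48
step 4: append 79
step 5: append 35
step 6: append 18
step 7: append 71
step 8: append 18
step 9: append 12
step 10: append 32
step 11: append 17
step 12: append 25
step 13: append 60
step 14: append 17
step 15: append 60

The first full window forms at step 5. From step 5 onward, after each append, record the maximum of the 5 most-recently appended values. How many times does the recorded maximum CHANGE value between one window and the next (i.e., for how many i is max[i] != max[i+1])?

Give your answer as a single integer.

step 1: append 34 -> window=[34] (not full yet)
step 2: append 9 -> window=[34, 9] (not full yet)
step 3: append 48 -> window=[34, 9, 48] (not full yet)
step 4: append 79 -> window=[34, 9, 48, 79] (not full yet)
step 5: append 35 -> window=[34, 9, 48, 79, 35] -> max=79
step 6: append 18 -> window=[9, 48, 79, 35, 18] -> max=79
step 7: append 71 -> window=[48, 79, 35, 18, 71] -> max=79
step 8: append 18 -> window=[79, 35, 18, 71, 18] -> max=79
step 9: append 12 -> window=[35, 18, 71, 18, 12] -> max=71
step 10: append 32 -> window=[18, 71, 18, 12, 32] -> max=71
step 11: append 17 -> window=[71, 18, 12, 32, 17] -> max=71
step 12: append 25 -> window=[18, 12, 32, 17, 25] -> max=32
step 13: append 60 -> window=[12, 32, 17, 25, 60] -> max=60
step 14: append 17 -> window=[32, 17, 25, 60, 17] -> max=60
step 15: append 60 -> window=[17, 25, 60, 17, 60] -> max=60
Recorded maximums: 79 79 79 79 71 71 71 32 60 60 60
Changes between consecutive maximums: 3

Answer: 3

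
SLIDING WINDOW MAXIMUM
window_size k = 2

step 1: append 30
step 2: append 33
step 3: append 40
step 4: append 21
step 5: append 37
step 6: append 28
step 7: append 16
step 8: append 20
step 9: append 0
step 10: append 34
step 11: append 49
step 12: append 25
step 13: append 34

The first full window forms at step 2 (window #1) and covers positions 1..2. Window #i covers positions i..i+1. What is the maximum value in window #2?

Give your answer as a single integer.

Answer: 40

Derivation:
step 1: append 30 -> window=[30] (not full yet)
step 2: append 33 -> window=[30, 33] -> max=33
step 3: append 40 -> window=[33, 40] -> max=40
Window #2 max = 40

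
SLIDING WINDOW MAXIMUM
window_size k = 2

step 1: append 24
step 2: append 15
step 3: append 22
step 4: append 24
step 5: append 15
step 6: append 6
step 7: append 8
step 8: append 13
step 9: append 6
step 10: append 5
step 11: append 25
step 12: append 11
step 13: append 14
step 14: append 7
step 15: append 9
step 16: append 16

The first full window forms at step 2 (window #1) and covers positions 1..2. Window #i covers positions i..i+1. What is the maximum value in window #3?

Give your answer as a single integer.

step 1: append 24 -> window=[24] (not full yet)
step 2: append 15 -> window=[24, 15] -> max=24
step 3: append 22 -> window=[15, 22] -> max=22
step 4: append 24 -> window=[22, 24] -> max=24
Window #3 max = 24

Answer: 24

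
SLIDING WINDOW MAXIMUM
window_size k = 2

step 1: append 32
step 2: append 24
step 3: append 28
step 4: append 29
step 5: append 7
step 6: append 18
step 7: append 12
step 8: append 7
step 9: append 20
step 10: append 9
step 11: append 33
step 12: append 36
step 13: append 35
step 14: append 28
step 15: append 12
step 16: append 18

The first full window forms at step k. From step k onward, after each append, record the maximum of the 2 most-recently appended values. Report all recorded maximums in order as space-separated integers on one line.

Answer: 32 28 29 29 18 18 12 20 20 33 36 36 35 28 18

Derivation:
step 1: append 32 -> window=[32] (not full yet)
step 2: append 24 -> window=[32, 24] -> max=32
step 3: append 28 -> window=[24, 28] -> max=28
step 4: append 29 -> window=[28, 29] -> max=29
step 5: append 7 -> window=[29, 7] -> max=29
step 6: append 18 -> window=[7, 18] -> max=18
step 7: append 12 -> window=[18, 12] -> max=18
step 8: append 7 -> window=[12, 7] -> max=12
step 9: append 20 -> window=[7, 20] -> max=20
step 10: append 9 -> window=[20, 9] -> max=20
step 11: append 33 -> window=[9, 33] -> max=33
step 12: append 36 -> window=[33, 36] -> max=36
step 13: append 35 -> window=[36, 35] -> max=36
step 14: append 28 -> window=[35, 28] -> max=35
step 15: append 12 -> window=[28, 12] -> max=28
step 16: append 18 -> window=[12, 18] -> max=18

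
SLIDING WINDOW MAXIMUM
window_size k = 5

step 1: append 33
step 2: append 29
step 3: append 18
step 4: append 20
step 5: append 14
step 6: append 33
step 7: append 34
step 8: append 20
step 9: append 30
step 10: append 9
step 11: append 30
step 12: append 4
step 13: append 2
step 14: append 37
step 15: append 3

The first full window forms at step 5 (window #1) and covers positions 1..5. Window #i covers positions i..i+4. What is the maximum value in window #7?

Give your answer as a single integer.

step 1: append 33 -> window=[33] (not full yet)
step 2: append 29 -> window=[33, 29] (not full yet)
step 3: append 18 -> window=[33, 29, 18] (not full yet)
step 4: append 20 -> window=[33, 29, 18, 20] (not full yet)
step 5: append 14 -> window=[33, 29, 18, 20, 14] -> max=33
step 6: append 33 -> window=[29, 18, 20, 14, 33] -> max=33
step 7: append 34 -> window=[18, 20, 14, 33, 34] -> max=34
step 8: append 20 -> window=[20, 14, 33, 34, 20] -> max=34
step 9: append 30 -> window=[14, 33, 34, 20, 30] -> max=34
step 10: append 9 -> window=[33, 34, 20, 30, 9] -> max=34
step 11: append 30 -> window=[34, 20, 30, 9, 30] -> max=34
Window #7 max = 34

Answer: 34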